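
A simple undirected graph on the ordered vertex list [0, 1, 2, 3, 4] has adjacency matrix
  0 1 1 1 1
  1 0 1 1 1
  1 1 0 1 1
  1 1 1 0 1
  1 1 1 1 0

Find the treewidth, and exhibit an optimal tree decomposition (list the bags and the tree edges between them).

With just one bag of size 5, the width is 5 − 1 = 4, so tw(G) ≤ 4. For the lower bound, the 5 vertices {0, 1, 2, 3, 4} are pairwise adjacent, and any tree decomposition puts a clique entirely inside one bag — forcing width ≥ 4. Hence tw(G) = 4 exactly.

Treewidth 4.
Bags: B1 = {0, 1, 2, 3, 4}
Tree: (single bag)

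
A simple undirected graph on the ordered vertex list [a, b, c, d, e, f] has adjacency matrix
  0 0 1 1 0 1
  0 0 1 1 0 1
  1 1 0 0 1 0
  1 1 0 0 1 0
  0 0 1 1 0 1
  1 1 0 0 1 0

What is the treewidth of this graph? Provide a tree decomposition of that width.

Treewidth 3.
One such decomposition:
Bags: B1 = {a, b, e, f}  B2 = {a, b, d, e}  B3 = {a, b, c, e}
Tree: B1–B2, B2–B3

The largest bag has 4 vertices, giving width 3; this decomposition certifies tw(G) ≤ 3. For the lower bound: the 4 vertex sets {e,f}, {a,d}, {b}, {c} are disjoint, each induces a connected subgraph, and every pair is joined by at least one edge of G. Contracting each set to a single vertex therefore yields K_{4} as a minor, and since treewidth is minor-monotone, tw(G) ≥ tw(K_{4}) = 3. Therefore the treewidth is 3.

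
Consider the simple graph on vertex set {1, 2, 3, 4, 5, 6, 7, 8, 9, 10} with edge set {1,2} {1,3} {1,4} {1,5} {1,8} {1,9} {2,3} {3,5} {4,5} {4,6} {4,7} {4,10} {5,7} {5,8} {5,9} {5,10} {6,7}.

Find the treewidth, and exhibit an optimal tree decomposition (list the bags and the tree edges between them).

Treewidth 2.
Bags: B1 = {1, 5, 9}  B2 = {1, 4, 5}  B3 = {1, 3, 5}  B4 = {4, 5, 7}  B5 = {4, 6, 7}  B6 = {4, 5, 10}  B7 = {1, 5, 8}  B8 = {1, 2, 3}
Tree: B1–B2, B2–B3, B2–B4, B4–B5, B2–B6, B1–B7, B3–B8

Every bag has size at most 3, so the width is 3 − 1 = 2 and tw(G) ≤ 2. Conversely, {1, 2, 3} is a clique of size 3, and the vertices of any clique must share a bag in every tree decomposition; so some bag has ≥ 3 vertices and tw(G) ≥ 2. Therefore the treewidth is 2.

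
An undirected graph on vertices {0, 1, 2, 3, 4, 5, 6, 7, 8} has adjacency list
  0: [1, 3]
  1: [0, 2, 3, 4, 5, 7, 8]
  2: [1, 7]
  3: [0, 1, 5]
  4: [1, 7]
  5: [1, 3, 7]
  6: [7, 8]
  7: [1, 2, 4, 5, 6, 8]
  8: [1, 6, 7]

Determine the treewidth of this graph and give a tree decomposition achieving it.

Every bag has size at most 3, so the width is 3 − 1 = 2 and tw(G) ≤ 2. Conversely, {0, 1, 3} is a clique of size 3, and the vertices of any clique must share a bag in every tree decomposition; so some bag has ≥ 3 vertices and tw(G) ≥ 2. Therefore the treewidth is 2.

Treewidth 2.
Bags: B1 = {6, 7, 8}  B2 = {1, 7, 8}  B3 = {1, 5, 7}  B4 = {1, 4, 7}  B5 = {1, 2, 7}  B6 = {1, 3, 5}  B7 = {0, 1, 3}
Tree: B1–B2, B2–B3, B2–B4, B4–B5, B3–B6, B6–B7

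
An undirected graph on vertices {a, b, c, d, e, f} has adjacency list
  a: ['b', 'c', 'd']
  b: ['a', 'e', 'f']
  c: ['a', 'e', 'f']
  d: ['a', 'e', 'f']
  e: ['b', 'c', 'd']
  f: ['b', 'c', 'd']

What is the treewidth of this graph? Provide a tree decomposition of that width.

Treewidth 3.
One optimal decomposition is:
Bags: B1 = {a, d, e, f}  B2 = {a, c, e, f}  B3 = {a, b, e, f}
Tree: B1–B2, B2–B3

Every bag has size at most 4, so the width is 4 − 1 = 3 and tw(G) ≤ 3. For the lower bound: the 4 vertex sets {a,d}, {c,e}, {f}, {b} are disjoint, each induces a connected subgraph, and every pair is joined by at least one edge of G. Contracting each set to a single vertex therefore yields K_{4} as a minor, and since treewidth is minor-monotone, tw(G) ≥ tw(K_{4}) = 3. The upper and lower bounds meet at 3, so that is the treewidth.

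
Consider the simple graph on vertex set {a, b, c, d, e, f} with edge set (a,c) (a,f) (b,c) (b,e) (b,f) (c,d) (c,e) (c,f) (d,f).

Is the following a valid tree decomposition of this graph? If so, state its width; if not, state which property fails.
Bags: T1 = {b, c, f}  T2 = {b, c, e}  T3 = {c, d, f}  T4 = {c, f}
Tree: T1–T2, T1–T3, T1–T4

A tree decomposition must satisfy three properties: every vertex lies in some bag; for every edge, both endpoints lie together in some bag; and for every vertex, the bags containing it form a connected subtree. Here vertex a appears in no bag, so the decomposition is invalid.

No — vertex a appears in no bag.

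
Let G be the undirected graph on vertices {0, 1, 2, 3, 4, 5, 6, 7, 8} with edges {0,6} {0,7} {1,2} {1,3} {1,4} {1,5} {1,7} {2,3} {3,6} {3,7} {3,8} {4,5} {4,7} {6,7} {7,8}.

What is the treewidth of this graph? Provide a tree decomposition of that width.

Every bag has size at most 3, so the width is 3 − 1 = 2 and tw(G) ≤ 2. Conversely, {1, 2, 3} is a clique of size 3, and the vertices of any clique must share a bag in every tree decomposition; so some bag has ≥ 3 vertices and tw(G) ≥ 2. Hence tw(G) = 2 exactly.

Treewidth 2.
One optimal decomposition is:
Bags: B1 = {0, 6, 7}  B2 = {3, 6, 7}  B3 = {1, 3, 7}  B4 = {1, 2, 3}  B5 = {3, 7, 8}  B6 = {1, 4, 7}  B7 = {1, 4, 5}
Tree: B1–B2, B2–B3, B3–B4, B2–B5, B3–B6, B6–B7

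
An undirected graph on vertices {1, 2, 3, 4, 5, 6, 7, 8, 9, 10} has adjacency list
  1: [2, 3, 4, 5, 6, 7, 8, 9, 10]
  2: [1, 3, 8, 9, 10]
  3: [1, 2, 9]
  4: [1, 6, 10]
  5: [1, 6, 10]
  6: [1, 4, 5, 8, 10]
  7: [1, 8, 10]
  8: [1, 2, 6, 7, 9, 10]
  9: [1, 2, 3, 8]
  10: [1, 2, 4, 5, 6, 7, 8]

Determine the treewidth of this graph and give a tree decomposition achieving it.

Every bag has size at most 4, so the width is 4 − 1 = 3 and tw(G) ≤ 3. For the lower bound, the 4 vertices {1, 2, 8, 9} are pairwise adjacent, and any tree decomposition puts a clique entirely inside one bag — forcing width ≥ 3. The upper and lower bounds meet at 3, so that is the treewidth.

Treewidth 3.
One optimal decomposition is:
Bags: B1 = {1, 2, 8, 9}  B2 = {1, 2, 8, 10}  B3 = {1, 6, 8, 10}  B4 = {1, 4, 6, 10}  B5 = {1, 7, 8, 10}  B6 = {1, 5, 6, 10}  B7 = {1, 2, 3, 9}
Tree: B1–B2, B2–B3, B3–B4, B2–B5, B3–B6, B1–B7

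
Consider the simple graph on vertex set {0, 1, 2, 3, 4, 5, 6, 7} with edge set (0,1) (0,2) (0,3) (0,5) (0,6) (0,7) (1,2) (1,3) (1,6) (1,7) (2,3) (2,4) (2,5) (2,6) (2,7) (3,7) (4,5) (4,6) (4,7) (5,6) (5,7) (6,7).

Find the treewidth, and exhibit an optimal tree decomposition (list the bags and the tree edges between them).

Treewidth 4.
Bags: B1 = {0, 1, 2, 6, 7}  B2 = {0, 2, 5, 6, 7}  B3 = {2, 4, 5, 6, 7}  B4 = {0, 1, 2, 3, 7}
Tree: B1–B2, B2–B3, B1–B4

The largest bag has 5 vertices, giving width 4; this decomposition certifies tw(G) ≤ 4. On the other hand G contains the 5-clique {0, 1, 2, 3, 7}. A clique must lie in a single bag of any decomposition, so no decomposition can have width below 4. Hence tw(G) = 4 exactly.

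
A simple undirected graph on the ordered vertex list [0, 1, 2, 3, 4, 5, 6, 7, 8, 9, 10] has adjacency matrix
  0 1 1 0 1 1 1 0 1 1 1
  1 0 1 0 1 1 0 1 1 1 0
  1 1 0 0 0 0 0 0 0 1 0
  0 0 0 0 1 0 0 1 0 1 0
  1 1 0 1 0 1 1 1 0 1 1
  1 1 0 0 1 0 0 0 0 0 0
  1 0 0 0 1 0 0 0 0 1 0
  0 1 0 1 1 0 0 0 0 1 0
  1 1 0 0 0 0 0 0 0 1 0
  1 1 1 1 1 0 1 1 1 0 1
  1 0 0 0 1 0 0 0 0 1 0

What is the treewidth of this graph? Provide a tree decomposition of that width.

Treewidth 3.
One optimal decomposition is:
Bags: B1 = {0, 1, 2, 9}  B2 = {0, 1, 4, 9}  B3 = {0, 4, 6, 9}  B4 = {0, 1, 4, 5}  B5 = {0, 1, 8, 9}  B6 = {0, 4, 9, 10}  B7 = {1, 4, 7, 9}  B8 = {3, 4, 7, 9}
Tree: B1–B2, B2–B3, B2–B4, B1–B5, B3–B6, B2–B7, B7–B8

Every bag has size at most 4, so the width is 4 − 1 = 3 and tw(G) ≤ 3. For the lower bound, the 4 vertices {0, 1, 8, 9} are pairwise adjacent, and any tree decomposition puts a clique entirely inside one bag — forcing width ≥ 3. Hence tw(G) = 3 exactly.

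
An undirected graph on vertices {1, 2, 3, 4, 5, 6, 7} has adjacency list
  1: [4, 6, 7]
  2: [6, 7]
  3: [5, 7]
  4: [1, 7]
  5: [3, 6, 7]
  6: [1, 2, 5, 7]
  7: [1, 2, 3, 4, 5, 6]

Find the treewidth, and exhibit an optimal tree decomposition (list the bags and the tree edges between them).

The largest bag has 3 vertices, giving width 2; this decomposition certifies tw(G) ≤ 2. For the lower bound, the 3 vertices {3, 5, 7} are pairwise adjacent, and any tree decomposition puts a clique entirely inside one bag — forcing width ≥ 2. The upper and lower bounds meet at 2, so that is the treewidth.

Treewidth 2.
One such decomposition:
Bags: B1 = {3, 5, 7}  B2 = {5, 6, 7}  B3 = {1, 6, 7}  B4 = {2, 6, 7}  B5 = {1, 4, 7}
Tree: B1–B2, B2–B3, B2–B4, B3–B5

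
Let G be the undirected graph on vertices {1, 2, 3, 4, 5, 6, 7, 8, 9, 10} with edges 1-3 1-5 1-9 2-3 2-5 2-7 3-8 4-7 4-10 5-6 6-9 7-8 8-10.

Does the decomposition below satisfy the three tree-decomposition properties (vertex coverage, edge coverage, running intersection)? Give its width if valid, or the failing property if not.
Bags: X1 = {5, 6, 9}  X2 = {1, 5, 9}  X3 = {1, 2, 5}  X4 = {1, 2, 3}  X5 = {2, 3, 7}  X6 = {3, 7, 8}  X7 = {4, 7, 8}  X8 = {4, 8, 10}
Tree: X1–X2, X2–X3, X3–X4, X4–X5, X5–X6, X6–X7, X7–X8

Yes; width 2.

Vertex coverage: the bags together contain {1, 2, 3, 4, 5, 6, 7, 8, 9, 10}, the full vertex set. Edge coverage: each edge of G has both endpoints in at least one bag. Running intersection: for every vertex, the bags containing it form a connected subtree. All three properties hold, so this is a valid tree decomposition of width max|bag| − 1 = 2, and hence tw(G) ≤ 2.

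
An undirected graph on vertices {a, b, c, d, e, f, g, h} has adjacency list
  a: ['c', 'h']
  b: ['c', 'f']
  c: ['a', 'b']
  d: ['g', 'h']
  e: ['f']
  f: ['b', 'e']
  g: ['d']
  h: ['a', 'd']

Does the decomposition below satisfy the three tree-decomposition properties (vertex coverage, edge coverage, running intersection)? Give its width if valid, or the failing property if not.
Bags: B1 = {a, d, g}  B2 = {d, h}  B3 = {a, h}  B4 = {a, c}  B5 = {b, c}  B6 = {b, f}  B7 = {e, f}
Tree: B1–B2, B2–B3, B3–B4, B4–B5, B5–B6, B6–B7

A tree decomposition must satisfy three properties: every vertex lies in some bag; for every edge, both endpoints lie together in some bag; and for every vertex, the bags containing it form a connected subtree. Here bags containing vertex a are not connected in the tree, so the decomposition is invalid.

No — bags containing vertex a are not connected in the tree.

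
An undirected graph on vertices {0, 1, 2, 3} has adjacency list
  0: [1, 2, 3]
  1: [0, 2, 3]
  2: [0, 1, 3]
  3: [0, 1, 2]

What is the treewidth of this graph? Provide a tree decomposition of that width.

Treewidth 3.
One optimal decomposition is:
Bags: B1 = {0, 1, 2, 3}
Tree: (single bag)

With just one bag of size 4, the width is 4 − 1 = 3, so tw(G) ≤ 3. For the lower bound, the 4 vertices {0, 1, 2, 3} are pairwise adjacent, and any tree decomposition puts a clique entirely inside one bag — forcing width ≥ 3. Hence tw(G) = 3 exactly.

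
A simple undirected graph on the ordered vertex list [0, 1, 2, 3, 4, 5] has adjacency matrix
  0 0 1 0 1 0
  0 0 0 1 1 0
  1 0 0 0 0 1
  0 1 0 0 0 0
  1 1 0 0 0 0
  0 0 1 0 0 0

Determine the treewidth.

1

A width-1 tree decomposition is:
Bags: B1 = {2, 5}  B2 = {0, 2}  B3 = {0, 4}  B4 = {1, 4}  B5 = {1, 3}
Tree: B1–B2, B2–B3, B3–B4, B4–B5
Every bag has size at most 2, so the width is 2 − 1 = 1 and tw(G) ≤ 1. G has an edge, so its treewidth is at least 1. Therefore the treewidth is 1.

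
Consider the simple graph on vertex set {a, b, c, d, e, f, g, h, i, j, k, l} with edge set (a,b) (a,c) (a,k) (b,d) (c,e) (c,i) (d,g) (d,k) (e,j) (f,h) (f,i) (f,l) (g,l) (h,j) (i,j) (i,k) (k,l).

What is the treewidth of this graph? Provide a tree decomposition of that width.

The largest bag has 4 vertices, giving width 3; this decomposition certifies tw(G) ≤ 3. For the lower bound: the 4 vertex sets {e,h,j}, {f}, {i}, {a,c,k,l} are disjoint, each induces a connected subgraph, and every pair is joined by at least one edge of G. Contracting each set to a single vertex therefore yields K_{4} as a minor, and since treewidth is minor-monotone, tw(G) ≥ tw(K_{4}) = 3. Hence tw(G) = 3 exactly.

Treewidth 3.
One such decomposition:
Bags: B1 = {e, f, h, j}  B2 = {e, f, i, j}  B3 = {c, e, f, i}  B4 = {c, f, i, l}  B5 = {c, i, k, l}  B6 = {a, c, k, l}  B7 = {a, g, k, l}  B8 = {a, d, g, k}  B9 = {a, b, d, g}
Tree: B1–B2, B2–B3, B3–B4, B4–B5, B5–B6, B6–B7, B7–B8, B8–B9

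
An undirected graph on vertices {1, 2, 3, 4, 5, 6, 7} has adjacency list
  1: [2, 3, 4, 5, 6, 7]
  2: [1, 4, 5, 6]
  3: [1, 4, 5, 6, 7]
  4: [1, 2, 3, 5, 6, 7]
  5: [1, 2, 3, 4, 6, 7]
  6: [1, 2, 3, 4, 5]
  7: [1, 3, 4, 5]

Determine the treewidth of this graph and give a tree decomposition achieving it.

Treewidth 4.
One optimal decomposition is:
Bags: B1 = {1, 2, 4, 5, 6}  B2 = {1, 3, 4, 5, 6}  B3 = {1, 3, 4, 5, 7}
Tree: B1–B2, B2–B3

The largest bag has 5 vertices, giving width 4; this decomposition certifies tw(G) ≤ 4. Conversely, {1, 2, 4, 5, 6} is a clique of size 5, and the vertices of any clique must share a bag in every tree decomposition; so some bag has ≥ 5 vertices and tw(G) ≥ 4. The upper and lower bounds meet at 4, so that is the treewidth.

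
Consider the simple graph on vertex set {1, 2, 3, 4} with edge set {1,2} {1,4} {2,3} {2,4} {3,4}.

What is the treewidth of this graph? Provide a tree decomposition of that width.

Treewidth 2.
One such decomposition:
Bags: B1 = {2, 3, 4}  B2 = {1, 2, 4}
Tree: B1–B2

Each bag holds 3 vertices, so the decomposition has width 2, which upper-bounds the treewidth. Conversely, {1, 2, 4} is a clique of size 3, and the vertices of any clique must share a bag in every tree decomposition; so some bag has ≥ 3 vertices and tw(G) ≥ 2. Combining the bounds, tw(G) = 2.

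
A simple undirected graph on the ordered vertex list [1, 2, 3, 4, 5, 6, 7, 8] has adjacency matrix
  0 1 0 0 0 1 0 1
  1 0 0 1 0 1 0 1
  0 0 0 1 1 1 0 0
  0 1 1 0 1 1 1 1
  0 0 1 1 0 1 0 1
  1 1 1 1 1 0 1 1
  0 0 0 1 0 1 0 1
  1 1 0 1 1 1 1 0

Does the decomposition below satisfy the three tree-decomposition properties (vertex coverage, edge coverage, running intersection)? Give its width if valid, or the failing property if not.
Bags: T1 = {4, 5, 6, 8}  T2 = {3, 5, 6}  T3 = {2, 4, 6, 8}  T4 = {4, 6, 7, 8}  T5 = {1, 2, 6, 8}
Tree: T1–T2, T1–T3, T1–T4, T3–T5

No — edge (4,3) lies in no bag.

A tree decomposition must satisfy three properties: every vertex lies in some bag; for every edge, both endpoints lie together in some bag; and for every vertex, the bags containing it form a connected subtree. Here edge (4,3) lies in no bag, so the decomposition is invalid.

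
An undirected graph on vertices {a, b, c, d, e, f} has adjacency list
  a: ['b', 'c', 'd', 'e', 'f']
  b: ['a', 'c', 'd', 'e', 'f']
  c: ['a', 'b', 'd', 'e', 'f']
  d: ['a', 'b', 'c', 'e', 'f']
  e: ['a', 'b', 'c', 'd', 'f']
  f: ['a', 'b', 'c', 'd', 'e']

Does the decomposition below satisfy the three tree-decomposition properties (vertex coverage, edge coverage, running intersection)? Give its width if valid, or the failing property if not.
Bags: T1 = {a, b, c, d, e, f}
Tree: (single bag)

Every vertex of G appears in some bag (union = {a, b, c, d, e, f}); every edge is covered by a bag; and for each vertex v the set of bags containing v is connected in the bag tree. The decomposition is therefore valid. The largest bag has 6 vertices, so the width is 5.

Yes; width 5.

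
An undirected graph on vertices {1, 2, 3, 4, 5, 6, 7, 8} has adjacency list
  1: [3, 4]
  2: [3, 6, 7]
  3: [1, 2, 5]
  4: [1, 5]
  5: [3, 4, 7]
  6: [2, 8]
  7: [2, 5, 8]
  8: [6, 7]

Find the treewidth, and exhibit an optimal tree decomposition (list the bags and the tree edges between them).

Treewidth 2.
Bags: B1 = {1, 3, 4}  B2 = {3, 4, 5}  B3 = {2, 3, 5}  B4 = {2, 5, 7}  B5 = {2, 6, 7}  B6 = {6, 7, 8}
Tree: B1–B2, B2–B3, B3–B4, B4–B5, B5–B6

Every bag has size at most 3, so the width is 3 − 1 = 2 and tw(G) ≤ 2. For the lower bound, G contains the cycle 1–4–5–3–1, so G is not a forest; only forests have treewidth ≤ 1, hence tw(G) ≥ 2. The upper and lower bounds meet at 2, so that is the treewidth.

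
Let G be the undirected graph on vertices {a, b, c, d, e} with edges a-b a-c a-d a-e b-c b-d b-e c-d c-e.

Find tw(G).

A width-3 tree decomposition is:
Bags: B1 = {a, b, c, e}  B2 = {a, b, c, d}
Tree: B1–B2
The largest bag has 4 vertices, giving width 3; this decomposition certifies tw(G) ≤ 3. On the other hand G contains the 4-clique {a, b, c, d}. A clique must lie in a single bag of any decomposition, so no decomposition can have width below 3. Hence tw(G) = 3 exactly.

3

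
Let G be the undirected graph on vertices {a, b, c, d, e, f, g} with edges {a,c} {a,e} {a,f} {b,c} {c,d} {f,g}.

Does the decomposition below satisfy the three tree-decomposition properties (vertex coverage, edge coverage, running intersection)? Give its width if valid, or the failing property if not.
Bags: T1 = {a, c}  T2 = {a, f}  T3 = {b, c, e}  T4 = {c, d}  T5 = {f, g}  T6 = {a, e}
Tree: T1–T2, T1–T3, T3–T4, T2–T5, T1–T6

No — bags containing vertex e are not connected in the tree.

A tree decomposition must satisfy three properties: every vertex lies in some bag; for every edge, both endpoints lie together in some bag; and for every vertex, the bags containing it form a connected subtree. Here bags containing vertex e are not connected in the tree, so the decomposition is invalid.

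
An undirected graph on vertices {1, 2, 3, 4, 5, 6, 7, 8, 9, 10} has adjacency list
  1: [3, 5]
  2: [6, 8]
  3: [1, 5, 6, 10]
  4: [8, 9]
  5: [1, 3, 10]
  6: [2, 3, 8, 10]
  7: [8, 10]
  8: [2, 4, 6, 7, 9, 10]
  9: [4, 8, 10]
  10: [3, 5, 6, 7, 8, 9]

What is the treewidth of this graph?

2

A width-2 tree decomposition is:
Bags: B1 = {4, 8, 9}  B2 = {8, 9, 10}  B3 = {6, 8, 10}  B4 = {3, 6, 10}  B5 = {7, 8, 10}  B6 = {3, 5, 10}  B7 = {2, 6, 8}  B8 = {1, 3, 5}
Tree: B1–B2, B2–B3, B3–B4, B2–B5, B4–B6, B3–B7, B6–B8
Each bag holds 3 vertices, so the decomposition has width 2, which upper-bounds the treewidth. For the lower bound, the 3 vertices {2, 6, 8} are pairwise adjacent, and any tree decomposition puts a clique entirely inside one bag — forcing width ≥ 2. Combining the bounds, tw(G) = 2.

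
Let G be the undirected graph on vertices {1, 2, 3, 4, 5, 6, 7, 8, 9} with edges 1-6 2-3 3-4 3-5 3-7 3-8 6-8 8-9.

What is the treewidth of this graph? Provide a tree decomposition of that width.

Treewidth 1.
One such decomposition:
Bags: B1 = {3, 8}  B2 = {2, 3}  B3 = {3, 5}  B4 = {6, 8}  B5 = {1, 6}  B6 = {8, 9}  B7 = {3, 7}  B8 = {3, 4}
Tree: B1–B2, B1–B3, B1–B4, B4–B5, B4–B6, B1–B7, B1–B8

Each bag holds 2 vertices, so the decomposition has width 1, which upper-bounds the treewidth. G has an edge, so its treewidth is at least 1. Hence tw(G) = 1 exactly.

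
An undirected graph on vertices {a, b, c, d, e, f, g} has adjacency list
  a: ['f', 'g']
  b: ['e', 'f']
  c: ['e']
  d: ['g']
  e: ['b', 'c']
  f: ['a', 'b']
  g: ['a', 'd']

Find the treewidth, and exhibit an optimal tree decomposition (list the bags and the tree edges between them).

Treewidth 1.
Bags: B1 = {d, g}  B2 = {a, g}  B3 = {a, f}  B4 = {b, f}  B5 = {b, e}  B6 = {c, e}
Tree: B1–B2, B2–B3, B3–B4, B4–B5, B5–B6

The largest bag has 2 vertices, giving width 1; this decomposition certifies tw(G) ≤ 1. Since G has at least one edge (e.g. d–g), it is not an edgeless graph, so tw(G) ≥ 1. Combining the bounds, tw(G) = 1.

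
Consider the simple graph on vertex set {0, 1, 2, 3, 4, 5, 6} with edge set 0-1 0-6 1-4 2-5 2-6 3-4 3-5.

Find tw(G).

2

A width-2 tree decomposition is:
Bags: B1 = {0, 2, 6}  B2 = {0, 1, 2}  B3 = {1, 2, 4}  B4 = {2, 3, 4}  B5 = {2, 3, 5}
Tree: B1–B2, B2–B3, B3–B4, B4–B5
Each bag holds 3 vertices, so the decomposition has width 2, which upper-bounds the treewidth. For the lower bound, G contains the cycle 2–6–0–1–4–3–5–2, so G is not a forest; only forests have treewidth ≤ 1, hence tw(G) ≥ 2. The upper and lower bounds meet at 2, so that is the treewidth.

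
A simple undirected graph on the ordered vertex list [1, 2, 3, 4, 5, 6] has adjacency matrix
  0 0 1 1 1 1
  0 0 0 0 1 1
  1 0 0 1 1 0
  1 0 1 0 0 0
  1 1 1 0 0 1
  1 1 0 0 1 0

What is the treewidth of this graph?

2

A width-2 tree decomposition is:
Bags: B1 = {2, 5, 6}  B2 = {1, 5, 6}  B3 = {1, 3, 5}  B4 = {1, 3, 4}
Tree: B1–B2, B2–B3, B3–B4
The largest bag has 3 vertices, giving width 2; this decomposition certifies tw(G) ≤ 2. On the other hand G contains the 3-clique {1, 3, 4}. A clique must lie in a single bag of any decomposition, so no decomposition can have width below 2. Hence tw(G) = 2 exactly.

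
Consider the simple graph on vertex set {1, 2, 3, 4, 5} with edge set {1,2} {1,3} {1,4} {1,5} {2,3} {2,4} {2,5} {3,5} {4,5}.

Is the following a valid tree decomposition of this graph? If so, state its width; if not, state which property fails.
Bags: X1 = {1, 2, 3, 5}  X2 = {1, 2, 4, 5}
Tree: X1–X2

Checking the three conditions: (i) the bags cover all of {1, 2, 3, 4, 5}; (ii) for each edge, some bag contains both endpoints; (iii) the bags containing any fixed vertex form a subtree. All hold, so the decomposition is valid with width 4 − 1 = 3.

Yes; width 3.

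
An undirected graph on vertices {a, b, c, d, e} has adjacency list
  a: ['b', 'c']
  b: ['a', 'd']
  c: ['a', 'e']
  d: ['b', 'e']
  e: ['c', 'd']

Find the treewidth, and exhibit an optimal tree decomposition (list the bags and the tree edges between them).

Treewidth 2.
Bags: B1 = {c, d, e}  B2 = {b, c, d}  B3 = {a, b, c}
Tree: B1–B2, B2–B3

Every bag has size at most 3, so the width is 3 − 1 = 2 and tw(G) ≤ 2. Since c–e–d–b–a–c is a cycle in G, G is not acyclic. Forests are exactly the graphs of treewidth ≤ 1, so tw(G) ≥ 2. Therefore the treewidth is 2.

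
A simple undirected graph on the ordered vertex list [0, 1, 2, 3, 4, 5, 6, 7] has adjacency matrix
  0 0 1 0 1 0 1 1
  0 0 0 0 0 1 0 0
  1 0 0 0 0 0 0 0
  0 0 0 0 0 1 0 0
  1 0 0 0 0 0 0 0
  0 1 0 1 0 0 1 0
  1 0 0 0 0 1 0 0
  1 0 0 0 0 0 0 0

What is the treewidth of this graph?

1

A width-1 tree decomposition is:
Bags: B1 = {1, 5}  B2 = {5, 6}  B3 = {3, 5}  B4 = {0, 6}  B5 = {0, 4}  B6 = {0, 7}  B7 = {0, 2}
Tree: B1–B2, B2–B3, B2–B4, B4–B5, B4–B6, B5–B7
The largest bag has 2 vertices, giving width 1; this decomposition certifies tw(G) ≤ 1. G has an edge, so its treewidth is at least 1. The upper and lower bounds meet at 1, so that is the treewidth.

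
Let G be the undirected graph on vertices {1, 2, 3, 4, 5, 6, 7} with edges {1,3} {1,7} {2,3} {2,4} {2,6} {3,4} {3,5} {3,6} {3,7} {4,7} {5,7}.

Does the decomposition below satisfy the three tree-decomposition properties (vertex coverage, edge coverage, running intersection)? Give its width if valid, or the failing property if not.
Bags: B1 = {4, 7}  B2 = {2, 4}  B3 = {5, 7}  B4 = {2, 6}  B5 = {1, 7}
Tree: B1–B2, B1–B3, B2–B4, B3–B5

A tree decomposition must satisfy three properties: every vertex lies in some bag; for every edge, both endpoints lie together in some bag; and for every vertex, the bags containing it form a connected subtree. Here vertex 3 appears in no bag, so the decomposition is invalid.

No — vertex 3 appears in no bag.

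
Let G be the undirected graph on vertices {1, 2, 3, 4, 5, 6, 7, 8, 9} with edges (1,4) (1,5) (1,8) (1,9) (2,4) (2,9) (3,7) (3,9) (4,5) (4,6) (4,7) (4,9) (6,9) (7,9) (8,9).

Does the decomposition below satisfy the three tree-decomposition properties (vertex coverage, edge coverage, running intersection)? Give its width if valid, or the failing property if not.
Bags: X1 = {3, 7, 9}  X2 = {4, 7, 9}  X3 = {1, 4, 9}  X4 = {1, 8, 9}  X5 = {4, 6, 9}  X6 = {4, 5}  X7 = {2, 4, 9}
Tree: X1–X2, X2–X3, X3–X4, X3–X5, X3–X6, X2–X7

No — edge (1,5) lies in no bag.

A tree decomposition must satisfy three properties: every vertex lies in some bag; for every edge, both endpoints lie together in some bag; and for every vertex, the bags containing it form a connected subtree. Here edge (1,5) lies in no bag, so the decomposition is invalid.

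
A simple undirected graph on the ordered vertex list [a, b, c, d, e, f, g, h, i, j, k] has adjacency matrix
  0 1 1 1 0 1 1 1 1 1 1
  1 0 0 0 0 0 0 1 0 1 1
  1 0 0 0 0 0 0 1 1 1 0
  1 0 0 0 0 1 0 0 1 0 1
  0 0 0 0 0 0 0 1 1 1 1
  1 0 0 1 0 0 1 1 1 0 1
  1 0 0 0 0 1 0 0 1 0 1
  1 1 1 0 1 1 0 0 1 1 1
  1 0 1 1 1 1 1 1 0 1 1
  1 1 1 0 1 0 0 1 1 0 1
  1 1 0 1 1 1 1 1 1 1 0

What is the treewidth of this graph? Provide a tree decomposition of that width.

The largest bag has 5 vertices, giving width 4; this decomposition certifies tw(G) ≤ 4. For the lower bound, the 5 vertices {a, c, h, i, j} are pairwise adjacent, and any tree decomposition puts a clique entirely inside one bag — forcing width ≥ 4. Therefore the treewidth is 4.

Treewidth 4.
One such decomposition:
Bags: B1 = {a, f, h, i, k}  B2 = {a, h, i, j, k}  B3 = {a, c, h, i, j}  B4 = {a, d, f, i, k}  B5 = {a, b, h, j, k}  B6 = {a, f, g, i, k}  B7 = {e, h, i, j, k}
Tree: B1–B2, B2–B3, B1–B4, B2–B5, B4–B6, B2–B7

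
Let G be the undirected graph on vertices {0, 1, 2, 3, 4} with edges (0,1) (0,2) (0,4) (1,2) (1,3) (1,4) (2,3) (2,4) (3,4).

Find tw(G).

A width-3 tree decomposition is:
Bags: B1 = {1, 2, 3, 4}  B2 = {0, 1, 2, 4}
Tree: B1–B2
The largest bag has 4 vertices, giving width 3; this decomposition certifies tw(G) ≤ 3. Conversely, {0, 1, 2, 4} is a clique of size 4, and the vertices of any clique must share a bag in every tree decomposition; so some bag has ≥ 4 vertices and tw(G) ≥ 3. Therefore the treewidth is 3.

3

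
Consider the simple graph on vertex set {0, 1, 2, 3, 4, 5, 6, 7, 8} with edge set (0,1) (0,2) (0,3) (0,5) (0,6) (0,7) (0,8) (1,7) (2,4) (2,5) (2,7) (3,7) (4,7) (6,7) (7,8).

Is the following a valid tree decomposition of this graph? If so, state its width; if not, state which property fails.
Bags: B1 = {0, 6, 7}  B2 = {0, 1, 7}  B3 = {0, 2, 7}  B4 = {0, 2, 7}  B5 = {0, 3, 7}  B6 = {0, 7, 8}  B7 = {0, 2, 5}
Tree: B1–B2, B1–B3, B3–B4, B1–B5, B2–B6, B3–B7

No — vertex 4 appears in no bag.

A tree decomposition must satisfy three properties: every vertex lies in some bag; for every edge, both endpoints lie together in some bag; and for every vertex, the bags containing it form a connected subtree. Here vertex 4 appears in no bag, so the decomposition is invalid.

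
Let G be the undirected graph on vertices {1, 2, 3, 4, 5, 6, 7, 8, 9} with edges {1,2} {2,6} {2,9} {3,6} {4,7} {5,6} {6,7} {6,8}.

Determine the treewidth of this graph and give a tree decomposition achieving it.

Treewidth 1.
One such decomposition:
Bags: B1 = {2, 6}  B2 = {5, 6}  B3 = {6, 8}  B4 = {3, 6}  B5 = {6, 7}  B6 = {2, 9}  B7 = {4, 7}  B8 = {1, 2}
Tree: B1–B2, B2–B3, B2–B4, B2–B5, B1–B6, B5–B7, B6–B8

Every bag has size at most 2, so the width is 2 − 1 = 1 and tw(G) ≤ 1. Any graph with an edge has treewidth ≥ 1, and G has the edge 2–6. Hence tw(G) = 1 exactly.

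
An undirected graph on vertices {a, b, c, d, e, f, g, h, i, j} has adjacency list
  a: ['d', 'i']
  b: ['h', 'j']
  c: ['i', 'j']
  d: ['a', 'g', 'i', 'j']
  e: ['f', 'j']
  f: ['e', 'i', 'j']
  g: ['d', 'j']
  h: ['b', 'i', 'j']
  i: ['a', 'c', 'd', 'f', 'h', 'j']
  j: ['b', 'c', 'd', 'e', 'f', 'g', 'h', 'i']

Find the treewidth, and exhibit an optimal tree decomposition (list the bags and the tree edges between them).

Treewidth 2.
One optimal decomposition is:
Bags: B1 = {h, i, j}  B2 = {f, i, j}  B3 = {b, h, j}  B4 = {e, f, j}  B5 = {c, i, j}  B6 = {d, i, j}  B7 = {a, d, i}  B8 = {d, g, j}
Tree: B1–B2, B1–B3, B2–B4, B2–B5, B1–B6, B6–B7, B6–B8

The largest bag has 3 vertices, giving width 2; this decomposition certifies tw(G) ≤ 2. For the lower bound, the 3 vertices {d, g, j} are pairwise adjacent, and any tree decomposition puts a clique entirely inside one bag — forcing width ≥ 2. Therefore the treewidth is 2.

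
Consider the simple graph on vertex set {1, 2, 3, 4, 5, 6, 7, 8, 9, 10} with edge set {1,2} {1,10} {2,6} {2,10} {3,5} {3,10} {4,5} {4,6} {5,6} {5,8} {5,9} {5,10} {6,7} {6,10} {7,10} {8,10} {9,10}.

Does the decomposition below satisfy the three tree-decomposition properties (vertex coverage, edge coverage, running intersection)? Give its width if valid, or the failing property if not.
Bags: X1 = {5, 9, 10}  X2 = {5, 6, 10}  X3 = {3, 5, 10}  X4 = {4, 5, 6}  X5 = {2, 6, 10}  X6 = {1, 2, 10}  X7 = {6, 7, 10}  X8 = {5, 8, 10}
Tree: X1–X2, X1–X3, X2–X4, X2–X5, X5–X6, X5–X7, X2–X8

Yes; width 2.

Every vertex of G appears in some bag (union = {1, 2, 3, 4, 5, 6, 7, 8, 9, 10}); every edge is covered by a bag; and for each vertex v the set of bags containing v is connected in the bag tree. The decomposition is therefore valid. The largest bag has 3 vertices, so the width is 2.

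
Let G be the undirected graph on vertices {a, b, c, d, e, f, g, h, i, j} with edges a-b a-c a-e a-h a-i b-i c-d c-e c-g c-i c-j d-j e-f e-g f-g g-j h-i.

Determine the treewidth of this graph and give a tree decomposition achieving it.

The largest bag has 3 vertices, giving width 2; this decomposition certifies tw(G) ≤ 2. On the other hand G contains the 3-clique {a, h, i}. A clique must lie in a single bag of any decomposition, so no decomposition can have width below 2. Hence tw(G) = 2 exactly.

Treewidth 2.
One optimal decomposition is:
Bags: B1 = {a, b, i}  B2 = {a, c, i}  B3 = {a, c, e}  B4 = {c, e, g}  B5 = {e, f, g}  B6 = {c, g, j}  B7 = {a, h, i}  B8 = {c, d, j}
Tree: B1–B2, B2–B3, B3–B4, B4–B5, B4–B6, B1–B7, B6–B8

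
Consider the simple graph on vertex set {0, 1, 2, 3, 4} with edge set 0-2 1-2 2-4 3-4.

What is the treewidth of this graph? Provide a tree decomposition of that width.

The largest bag has 2 vertices, giving width 1; this decomposition certifies tw(G) ≤ 1. Any graph with an edge has treewidth ≥ 1, and G has the edge 2–4. The upper and lower bounds meet at 1, so that is the treewidth.

Treewidth 1.
One optimal decomposition is:
Bags: B1 = {2, 4}  B2 = {3, 4}  B3 = {1, 2}  B4 = {0, 2}
Tree: B1–B2, B1–B3, B1–B4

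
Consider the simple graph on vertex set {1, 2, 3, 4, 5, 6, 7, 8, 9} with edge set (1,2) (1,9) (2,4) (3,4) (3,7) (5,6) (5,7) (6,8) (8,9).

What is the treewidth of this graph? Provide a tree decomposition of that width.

Treewidth 2.
Bags: B1 = {2, 3, 4}  B2 = {1, 2, 3}  B3 = {1, 3, 9}  B4 = {3, 8, 9}  B5 = {3, 6, 8}  B6 = {3, 5, 6}  B7 = {3, 5, 7}
Tree: B1–B2, B2–B3, B3–B4, B4–B5, B5–B6, B6–B7

The largest bag has 3 vertices, giving width 2; this decomposition certifies tw(G) ≤ 2. Since 3–4–2–1–9–8–6–5–7–3 is a cycle in G, G is not acyclic. Forests are exactly the graphs of treewidth ≤ 1, so tw(G) ≥ 2. Therefore the treewidth is 2.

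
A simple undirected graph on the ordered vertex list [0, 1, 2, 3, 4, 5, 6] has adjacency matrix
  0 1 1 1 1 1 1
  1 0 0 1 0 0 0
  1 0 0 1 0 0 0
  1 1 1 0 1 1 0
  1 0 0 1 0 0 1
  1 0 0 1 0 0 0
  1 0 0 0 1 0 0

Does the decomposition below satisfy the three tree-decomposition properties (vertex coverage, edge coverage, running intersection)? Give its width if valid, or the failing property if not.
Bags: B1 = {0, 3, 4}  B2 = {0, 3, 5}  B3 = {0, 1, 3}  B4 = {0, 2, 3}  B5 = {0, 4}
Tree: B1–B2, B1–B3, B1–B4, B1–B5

No — vertex 6 appears in no bag.

A tree decomposition must satisfy three properties: every vertex lies in some bag; for every edge, both endpoints lie together in some bag; and for every vertex, the bags containing it form a connected subtree. Here vertex 6 appears in no bag, so the decomposition is invalid.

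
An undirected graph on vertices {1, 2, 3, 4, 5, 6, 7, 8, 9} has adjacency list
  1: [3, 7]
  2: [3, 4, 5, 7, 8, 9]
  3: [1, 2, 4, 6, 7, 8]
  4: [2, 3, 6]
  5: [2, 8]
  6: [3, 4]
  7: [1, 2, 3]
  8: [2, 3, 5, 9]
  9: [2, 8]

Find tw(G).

A width-2 tree decomposition is:
Bags: B1 = {2, 5, 8}  B2 = {2, 8, 9}  B3 = {2, 3, 8}  B4 = {2, 3, 4}  B5 = {2, 3, 7}  B6 = {3, 4, 6}  B7 = {1, 3, 7}
Tree: B1–B2, B2–B3, B3–B4, B3–B5, B4–B6, B5–B7
Every bag has size at most 3, so the width is 3 − 1 = 2 and tw(G) ≤ 2. Conversely, {1, 3, 7} is a clique of size 3, and the vertices of any clique must share a bag in every tree decomposition; so some bag has ≥ 3 vertices and tw(G) ≥ 2. Combining the bounds, tw(G) = 2.

2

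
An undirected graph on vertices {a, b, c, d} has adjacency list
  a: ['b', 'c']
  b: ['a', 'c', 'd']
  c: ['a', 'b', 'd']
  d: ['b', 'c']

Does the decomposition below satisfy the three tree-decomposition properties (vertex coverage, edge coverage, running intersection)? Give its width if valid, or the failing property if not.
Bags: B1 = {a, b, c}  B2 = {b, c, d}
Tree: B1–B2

Checking the three conditions: (i) the bags cover all of {a, b, c, d}; (ii) for each edge, some bag contains both endpoints; (iii) the bags containing any fixed vertex form a subtree. All hold, so the decomposition is valid with width 3 − 1 = 2.

Yes; width 2.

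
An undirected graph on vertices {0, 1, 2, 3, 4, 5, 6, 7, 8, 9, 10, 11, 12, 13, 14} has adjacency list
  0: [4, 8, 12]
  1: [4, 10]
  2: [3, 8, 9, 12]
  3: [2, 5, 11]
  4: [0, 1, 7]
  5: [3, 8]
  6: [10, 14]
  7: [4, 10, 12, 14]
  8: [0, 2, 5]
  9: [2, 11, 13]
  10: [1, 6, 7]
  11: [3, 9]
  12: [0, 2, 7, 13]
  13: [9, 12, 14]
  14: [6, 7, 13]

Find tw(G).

3

A width-3 tree decomposition is:
Bags: B1 = {1, 4, 6, 10}  B2 = {4, 6, 7, 10}  B3 = {4, 6, 7, 14}  B4 = {0, 4, 7, 14}  B5 = {0, 7, 12, 14}  B6 = {0, 12, 13, 14}  B7 = {0, 8, 12, 13}  B8 = {2, 8, 12, 13}  B9 = {2, 8, 9, 13}  B10 = {2, 5, 8, 9}  B11 = {2, 3, 5, 9}  B12 = {3, 5, 9, 11}
Tree: B1–B2, B2–B3, B3–B4, B4–B5, B5–B6, B6–B7, B7–B8, B8–B9, B9–B10, B10–B11, B11–B12
Each bag holds 4 vertices, so the decomposition has width 3, which upper-bounds the treewidth. For the lower bound: the 4 vertex sets {1,6,10}, {4}, {7}, {0,12,13,14} are disjoint, each induces a connected subgraph, and every pair is joined by at least one edge of G. Contracting each set to a single vertex therefore yields K_{4} as a minor, and since treewidth is minor-monotone, tw(G) ≥ tw(K_{4}) = 3. Therefore the treewidth is 3.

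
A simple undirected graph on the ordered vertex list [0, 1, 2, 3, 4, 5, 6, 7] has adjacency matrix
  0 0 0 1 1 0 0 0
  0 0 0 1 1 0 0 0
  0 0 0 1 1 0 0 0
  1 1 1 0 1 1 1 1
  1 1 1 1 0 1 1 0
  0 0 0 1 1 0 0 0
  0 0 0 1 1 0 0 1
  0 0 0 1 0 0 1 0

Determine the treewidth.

A width-2 tree decomposition is:
Bags: B1 = {3, 4, 6}  B2 = {3, 6, 7}  B3 = {0, 3, 4}  B4 = {2, 3, 4}  B5 = {3, 4, 5}  B6 = {1, 3, 4}
Tree: B1–B2, B1–B3, B1–B4, B1–B5, B1–B6
Every bag has size at most 3, so the width is 3 − 1 = 2 and tw(G) ≤ 2. For the lower bound, the 3 vertices {0, 3, 4} are pairwise adjacent, and any tree decomposition puts a clique entirely inside one bag — forcing width ≥ 2. Therefore the treewidth is 2.

2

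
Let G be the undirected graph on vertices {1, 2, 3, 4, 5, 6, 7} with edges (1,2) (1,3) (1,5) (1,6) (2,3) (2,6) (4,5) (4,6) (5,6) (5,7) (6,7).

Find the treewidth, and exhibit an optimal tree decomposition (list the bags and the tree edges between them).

Treewidth 2.
One such decomposition:
Bags: B1 = {4, 5, 6}  B2 = {1, 5, 6}  B3 = {1, 2, 6}  B4 = {1, 2, 3}  B5 = {5, 6, 7}
Tree: B1–B2, B2–B3, B3–B4, B2–B5

Every bag has size at most 3, so the width is 3 − 1 = 2 and tw(G) ≤ 2. For the lower bound, the 3 vertices {1, 2, 3} are pairwise adjacent, and any tree decomposition puts a clique entirely inside one bag — forcing width ≥ 2. Therefore the treewidth is 2.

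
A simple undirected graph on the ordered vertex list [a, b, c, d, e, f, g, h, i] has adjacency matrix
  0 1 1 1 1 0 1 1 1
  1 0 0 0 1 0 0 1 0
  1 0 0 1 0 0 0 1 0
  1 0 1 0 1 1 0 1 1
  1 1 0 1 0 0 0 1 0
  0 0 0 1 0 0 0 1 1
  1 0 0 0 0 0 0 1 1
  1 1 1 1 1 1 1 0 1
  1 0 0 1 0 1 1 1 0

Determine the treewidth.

3

A width-3 tree decomposition is:
Bags: B1 = {a, d, e, h}  B2 = {a, d, h, i}  B3 = {a, b, e, h}  B4 = {d, f, h, i}  B5 = {a, g, h, i}  B6 = {a, c, d, h}
Tree: B1–B2, B1–B3, B2–B4, B2–B5, B1–B6
The largest bag has 4 vertices, giving width 3; this decomposition certifies tw(G) ≤ 3. Conversely, {a, d, e, h} is a clique of size 4, and the vertices of any clique must share a bag in every tree decomposition; so some bag has ≥ 4 vertices and tw(G) ≥ 3. Therefore the treewidth is 3.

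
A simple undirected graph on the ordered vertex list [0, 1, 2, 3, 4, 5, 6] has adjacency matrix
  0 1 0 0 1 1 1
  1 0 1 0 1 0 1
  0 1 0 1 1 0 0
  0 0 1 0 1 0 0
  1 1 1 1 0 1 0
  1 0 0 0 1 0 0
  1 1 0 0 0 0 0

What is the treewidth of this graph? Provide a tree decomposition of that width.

The largest bag has 3 vertices, giving width 2; this decomposition certifies tw(G) ≤ 2. Conversely, {0, 1, 4} is a clique of size 3, and the vertices of any clique must share a bag in every tree decomposition; so some bag has ≥ 3 vertices and tw(G) ≥ 2. Hence tw(G) = 2 exactly.

Treewidth 2.
One optimal decomposition is:
Bags: B1 = {0, 1, 4}  B2 = {0, 1, 6}  B3 = {0, 4, 5}  B4 = {1, 2, 4}  B5 = {2, 3, 4}
Tree: B1–B2, B1–B3, B1–B4, B4–B5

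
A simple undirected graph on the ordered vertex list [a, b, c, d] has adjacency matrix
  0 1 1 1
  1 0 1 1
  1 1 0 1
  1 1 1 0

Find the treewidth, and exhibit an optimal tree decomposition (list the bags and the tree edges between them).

Treewidth 3.
Bags: B1 = {a, b, c, d}
Tree: (single bag)

With just one bag of size 4, the width is 4 − 1 = 3, so tw(G) ≤ 3. Conversely, {a, b, c, d} is a clique of size 4, and the vertices of any clique must share a bag in every tree decomposition; so some bag has ≥ 4 vertices and tw(G) ≥ 3. The upper and lower bounds meet at 3, so that is the treewidth.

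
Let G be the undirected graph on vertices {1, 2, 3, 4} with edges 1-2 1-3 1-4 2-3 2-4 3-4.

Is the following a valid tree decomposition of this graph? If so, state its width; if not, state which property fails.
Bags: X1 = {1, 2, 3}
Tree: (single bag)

A tree decomposition must satisfy three properties: every vertex lies in some bag; for every edge, both endpoints lie together in some bag; and for every vertex, the bags containing it form a connected subtree. Here vertex 4 appears in no bag, so the decomposition is invalid.

No — vertex 4 appears in no bag.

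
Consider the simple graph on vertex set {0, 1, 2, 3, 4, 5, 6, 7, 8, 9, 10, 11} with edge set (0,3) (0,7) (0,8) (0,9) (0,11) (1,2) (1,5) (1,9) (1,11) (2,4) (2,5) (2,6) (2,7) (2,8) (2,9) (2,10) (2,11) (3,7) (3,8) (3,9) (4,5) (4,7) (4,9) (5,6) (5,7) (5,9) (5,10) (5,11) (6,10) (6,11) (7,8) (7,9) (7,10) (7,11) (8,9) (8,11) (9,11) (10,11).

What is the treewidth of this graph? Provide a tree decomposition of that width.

Every bag has size at most 5, so the width is 5 − 1 = 4 and tw(G) ≤ 4. For the lower bound, the 5 vertices {0, 7, 8, 9, 11} are pairwise adjacent, and any tree decomposition puts a clique entirely inside one bag — forcing width ≥ 4. Therefore the treewidth is 4.

Treewidth 4.
One such decomposition:
Bags: B1 = {2, 5, 7, 10, 11}  B2 = {2, 5, 7, 9, 11}  B3 = {2, 4, 5, 7, 9}  B4 = {2, 7, 8, 9, 11}  B5 = {0, 7, 8, 9, 11}  B6 = {1, 2, 5, 9, 11}  B7 = {0, 3, 7, 8, 9}  B8 = {2, 5, 6, 10, 11}
Tree: B1–B2, B2–B3, B2–B4, B4–B5, B2–B6, B5–B7, B1–B8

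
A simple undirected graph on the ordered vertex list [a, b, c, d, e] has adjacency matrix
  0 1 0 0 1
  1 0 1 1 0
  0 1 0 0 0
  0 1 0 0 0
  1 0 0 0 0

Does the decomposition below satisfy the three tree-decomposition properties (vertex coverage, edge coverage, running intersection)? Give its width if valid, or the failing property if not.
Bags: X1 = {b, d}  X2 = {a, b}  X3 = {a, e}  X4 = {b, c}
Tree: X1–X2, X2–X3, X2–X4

Every vertex of G appears in some bag (union = {a, b, c, d, e}); every edge is covered by a bag; and for each vertex v the set of bags containing v is connected in the bag tree. The decomposition is therefore valid. The largest bag has 2 vertices, so the width is 1.

Yes; width 1.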